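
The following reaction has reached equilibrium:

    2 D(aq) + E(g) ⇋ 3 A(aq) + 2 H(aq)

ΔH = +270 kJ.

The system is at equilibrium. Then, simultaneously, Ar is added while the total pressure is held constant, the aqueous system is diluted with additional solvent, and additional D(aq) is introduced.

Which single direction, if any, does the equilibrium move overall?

Adding inert gas at constant total pressure expands the volume and lowers every reacting partial pressure. With Δn_gas = 0 − 1 = -1, Q moves away from K toward the side with fewer gas moles, so the system shifts toward the side with more gas moles — to the left.
Dilution lowers every aqueous concentration by the same factor. Δn_aq = 5 − 2 = +3, so the system shifts toward the side with more dissolved moles — to the right.
Adding D (aq), a reactant, drives the reaction to the right.
The individual effects push in opposite directions; without quantitative information the net direction cannot be determined.

cannot be determined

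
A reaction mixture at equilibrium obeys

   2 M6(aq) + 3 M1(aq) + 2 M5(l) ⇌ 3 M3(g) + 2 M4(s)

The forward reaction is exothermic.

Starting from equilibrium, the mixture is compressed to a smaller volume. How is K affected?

unchanged

The equilibrium constant depends only on temperature. This perturbation may move the position of equilibrium, but since T is unchanged, K itself is unchanged.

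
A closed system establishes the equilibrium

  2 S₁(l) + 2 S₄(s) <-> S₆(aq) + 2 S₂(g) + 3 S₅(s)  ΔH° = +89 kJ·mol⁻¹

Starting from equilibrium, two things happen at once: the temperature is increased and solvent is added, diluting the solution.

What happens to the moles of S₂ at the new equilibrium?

The forward reaction is endothermic. Raising T favours the endothermic direction — shift to the right.
Dilution lowers every aqueous concentration by the same factor. Δn_aq = 1 − 0 = +1, so the system shifts toward the side with more dissolved moles — to the right.
The net shift is to the right. S₂ is a product, so its amount increases.

increases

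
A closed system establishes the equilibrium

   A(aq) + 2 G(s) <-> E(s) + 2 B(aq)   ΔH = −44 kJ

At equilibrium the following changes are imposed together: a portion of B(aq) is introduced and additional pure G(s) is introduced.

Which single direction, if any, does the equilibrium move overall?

left

Adding B (aq), a product, drives the reaction to the left.
G is a pure solid; its activity is 1 regardless of amount, so Q is unaffected — no shift from this change.
Only the nonzero effect(s) matter; the net shift is to the left.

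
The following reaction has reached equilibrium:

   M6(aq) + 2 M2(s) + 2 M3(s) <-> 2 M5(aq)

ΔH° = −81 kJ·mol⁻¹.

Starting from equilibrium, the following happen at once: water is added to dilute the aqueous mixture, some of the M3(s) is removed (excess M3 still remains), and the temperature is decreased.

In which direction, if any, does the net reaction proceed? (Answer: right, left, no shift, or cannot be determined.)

right

Dilution lowers every aqueous concentration by the same factor. Δn_aq = 2 − 1 = +1, so the system shifts toward the side with more dissolved moles — to the right.
M3 is a pure solid; its activity is 1 regardless of amount, so Q is unaffected — no shift from this change.
The forward reaction is exothermic. Lowering T favours the exothermic direction — shift to the right.
Only the nonzero effect(s) matter; the net shift is to the right.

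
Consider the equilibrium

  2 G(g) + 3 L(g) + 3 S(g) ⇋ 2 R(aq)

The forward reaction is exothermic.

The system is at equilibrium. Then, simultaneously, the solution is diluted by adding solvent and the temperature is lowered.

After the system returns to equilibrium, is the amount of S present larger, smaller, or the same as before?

Dilution lowers every aqueous concentration by the same factor. Δn_aq = 2 − 0 = +2, so the system shifts toward the side with more dissolved moles — to the right.
The forward reaction is exothermic. Lowering T favours the exothermic direction — shift to the right.
The net shift is to the right. S is a reactant, so its amount decreases.

decreases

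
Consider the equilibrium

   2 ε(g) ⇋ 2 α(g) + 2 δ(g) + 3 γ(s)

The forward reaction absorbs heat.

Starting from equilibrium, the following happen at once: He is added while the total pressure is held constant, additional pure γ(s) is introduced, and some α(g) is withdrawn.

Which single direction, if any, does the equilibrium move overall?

Adding inert gas at constant total pressure expands the volume and lowers every reacting partial pressure. With Δn_gas = 4 − 2 = +2, Q moves away from K toward the side with fewer gas moles, so the system shifts toward the side with more gas moles — to the right.
γ is a pure solid; its activity is 1 regardless of amount, so Q is unaffected — no shift from this change.
Removing α (g), a product, drives the reaction to the right.
Only the nonzero effect(s) matter; the net shift is to the right.

right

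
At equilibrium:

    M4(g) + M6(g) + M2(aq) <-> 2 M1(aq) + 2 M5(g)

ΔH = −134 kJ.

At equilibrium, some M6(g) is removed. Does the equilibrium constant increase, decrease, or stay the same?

The equilibrium constant depends only on temperature. This perturbation may move the position of equilibrium, but since T is unchanged, K itself is unchanged.

unchanged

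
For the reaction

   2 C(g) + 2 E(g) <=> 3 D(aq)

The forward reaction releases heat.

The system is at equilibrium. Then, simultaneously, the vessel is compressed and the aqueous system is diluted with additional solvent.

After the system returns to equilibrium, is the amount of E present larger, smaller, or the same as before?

Gas moles: reactants 4, products 0 (Δn_gas = -4). Compression shifts the system toward the side with fewer moles of gas — to the right.
Dilution lowers every aqueous concentration by the same factor. Δn_aq = 3 − 0 = +3, so the system shifts toward the side with more dissolved moles — to the right.
The net shift is to the right. E is a reactant, so its amount decreases.

decreases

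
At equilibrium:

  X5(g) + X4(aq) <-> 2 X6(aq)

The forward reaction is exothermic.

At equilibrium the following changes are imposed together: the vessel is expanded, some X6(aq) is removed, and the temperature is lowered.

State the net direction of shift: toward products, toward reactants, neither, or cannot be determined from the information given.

Gas moles: reactants 1, products 0 (Δn_gas = -1). Expansion shifts the system toward the side with more moles of gas — to the left.
Removing X6 (aq), a product, drives the reaction to the right.
The forward reaction is exothermic. Lowering T favours the exothermic direction — shift to the right.
The individual effects push in opposite directions; without quantitative information the net direction cannot be determined.

cannot be determined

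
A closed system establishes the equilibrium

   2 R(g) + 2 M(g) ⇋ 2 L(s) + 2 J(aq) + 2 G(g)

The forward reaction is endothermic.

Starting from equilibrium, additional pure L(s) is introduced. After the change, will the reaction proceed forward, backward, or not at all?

L is a pure solid; its activity is 1 regardless of amount, so Q is unaffected — no shift from this change.

no shift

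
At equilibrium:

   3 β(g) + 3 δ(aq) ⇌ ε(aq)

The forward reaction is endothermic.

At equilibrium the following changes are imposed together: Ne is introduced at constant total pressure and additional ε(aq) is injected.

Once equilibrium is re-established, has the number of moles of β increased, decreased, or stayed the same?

Adding inert gas at constant total pressure expands the volume and lowers every reacting partial pressure. With Δn_gas = 0 − 3 = -3, Q moves away from K toward the side with fewer gas moles, so the system shifts toward the side with more gas moles — to the left.
Adding ε (aq), a product, drives the reaction to the left.
The net shift is to the left. β is a reactant, so its amount increases.

increases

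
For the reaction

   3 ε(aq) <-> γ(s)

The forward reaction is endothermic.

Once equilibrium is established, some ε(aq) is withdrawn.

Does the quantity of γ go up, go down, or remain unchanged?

decreases

Removing ε (aq), a reactant, drives the reaction to the left.
The net shift is to the left. γ is a product, so its amount decreases.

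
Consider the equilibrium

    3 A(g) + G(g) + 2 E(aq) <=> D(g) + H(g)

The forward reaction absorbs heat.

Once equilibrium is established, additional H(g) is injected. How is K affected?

unchanged

The equilibrium constant depends only on temperature. This perturbation may move the position of equilibrium, but since T is unchanged, K itself is unchanged.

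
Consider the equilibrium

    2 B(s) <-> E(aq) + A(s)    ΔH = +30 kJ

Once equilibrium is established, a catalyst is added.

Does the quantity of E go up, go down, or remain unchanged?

unchanged

A catalyst speeds both forward and reverse rates equally; it changes neither Q nor K — no shift from this change.
No net shift occurs, so the amount of E is unchanged.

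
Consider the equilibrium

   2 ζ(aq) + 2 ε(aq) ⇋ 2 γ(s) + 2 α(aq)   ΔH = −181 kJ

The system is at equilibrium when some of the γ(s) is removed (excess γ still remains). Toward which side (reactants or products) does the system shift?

no shift

γ is a pure solid; its activity is 1 regardless of amount, so Q is unaffected — no shift from this change.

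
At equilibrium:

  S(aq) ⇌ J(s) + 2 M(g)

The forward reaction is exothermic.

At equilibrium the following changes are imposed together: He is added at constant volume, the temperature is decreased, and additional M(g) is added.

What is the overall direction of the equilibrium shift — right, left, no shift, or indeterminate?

cannot be determined

At constant volume, adding an inert gas leaves every reacting species' partial pressure unchanged, so Q is unchanged — no shift from this change.
The forward reaction is exothermic. Lowering T favours the exothermic direction — shift to the right.
Adding M (g), a product, drives the reaction to the left.
The individual effects push in opposite directions; without quantitative information the net direction cannot be determined.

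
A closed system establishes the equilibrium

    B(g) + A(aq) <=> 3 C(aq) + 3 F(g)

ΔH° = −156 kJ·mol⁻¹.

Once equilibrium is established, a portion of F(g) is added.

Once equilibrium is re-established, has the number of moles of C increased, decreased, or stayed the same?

decreases

Adding F (g), a product, drives the reaction to the left.
The net shift is to the left. C is a product, so its amount decreases.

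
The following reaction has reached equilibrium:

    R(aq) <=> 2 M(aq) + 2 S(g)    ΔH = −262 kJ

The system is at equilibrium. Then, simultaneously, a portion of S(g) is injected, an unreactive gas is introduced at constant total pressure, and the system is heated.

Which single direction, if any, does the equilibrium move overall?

Adding S (g), a product, drives the reaction to the left.
Adding inert gas at constant total pressure expands the volume and lowers every reacting partial pressure. With Δn_gas = 2 − 0 = +2, Q moves away from K toward the side with fewer gas moles, so the system shifts toward the side with more gas moles — to the right.
The forward reaction is exothermic. Raising T favours the endothermic direction — shift to the left.
The individual effects push in opposite directions; without quantitative information the net direction cannot be determined.

cannot be determined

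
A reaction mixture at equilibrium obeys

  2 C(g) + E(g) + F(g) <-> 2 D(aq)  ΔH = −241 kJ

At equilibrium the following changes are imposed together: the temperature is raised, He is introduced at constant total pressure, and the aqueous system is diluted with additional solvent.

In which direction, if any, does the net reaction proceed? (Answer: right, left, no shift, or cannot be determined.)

The forward reaction is exothermic. Raising T favours the endothermic direction — shift to the left.
Adding inert gas at constant total pressure expands the volume and lowers every reacting partial pressure. With Δn_gas = 0 − 4 = -4, Q moves away from K toward the side with fewer gas moles, so the system shifts toward the side with more gas moles — to the left.
Dilution lowers every aqueous concentration by the same factor. Δn_aq = 2 − 0 = +2, so the system shifts toward the side with more dissolved moles — to the right.
The individual effects push in opposite directions; without quantitative information the net direction cannot be determined.

cannot be determined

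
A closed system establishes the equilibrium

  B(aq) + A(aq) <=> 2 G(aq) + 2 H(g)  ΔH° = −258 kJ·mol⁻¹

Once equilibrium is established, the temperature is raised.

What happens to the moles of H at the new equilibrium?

decreases

The forward reaction is exothermic. Raising T favours the endothermic direction — shift to the left.
The net shift is to the left. H is a product, so its amount decreases.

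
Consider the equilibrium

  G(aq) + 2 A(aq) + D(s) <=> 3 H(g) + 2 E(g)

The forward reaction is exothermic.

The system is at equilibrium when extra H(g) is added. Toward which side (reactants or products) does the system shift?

Adding H (g), a product, drives the reaction to the left.

left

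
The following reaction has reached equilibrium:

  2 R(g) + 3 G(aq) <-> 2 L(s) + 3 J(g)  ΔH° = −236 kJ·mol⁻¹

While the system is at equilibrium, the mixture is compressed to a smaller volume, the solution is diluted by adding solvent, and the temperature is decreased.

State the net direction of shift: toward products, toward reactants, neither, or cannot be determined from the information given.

cannot be determined

Gas moles: reactants 2, products 3 (Δn_gas = +1). Compression shifts the system toward the side with fewer moles of gas — to the left.
Dilution lowers every aqueous concentration by the same factor. Δn_aq = 0 − 3 = -3, so the system shifts toward the side with more dissolved moles — to the left.
The forward reaction is exothermic. Lowering T favours the exothermic direction — shift to the right.
The individual effects push in opposite directions; without quantitative information the net direction cannot be determined.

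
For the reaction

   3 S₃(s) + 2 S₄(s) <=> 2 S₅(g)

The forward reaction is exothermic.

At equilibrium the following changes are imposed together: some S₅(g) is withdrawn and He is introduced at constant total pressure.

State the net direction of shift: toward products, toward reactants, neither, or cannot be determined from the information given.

right

Removing S₅ (g), a product, drives the reaction to the right.
Adding inert gas at constant total pressure expands the volume and lowers every reacting partial pressure. With Δn_gas = 2 − 0 = +2, Q moves away from K toward the side with fewer gas moles, so the system shifts toward the side with more gas moles — to the right.
All effects act in the same direction — net shift to the right.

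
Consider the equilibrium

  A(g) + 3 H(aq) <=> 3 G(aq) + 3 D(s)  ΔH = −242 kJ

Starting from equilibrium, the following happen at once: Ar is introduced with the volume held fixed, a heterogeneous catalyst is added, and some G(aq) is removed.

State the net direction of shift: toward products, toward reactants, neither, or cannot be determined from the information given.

right

At constant volume, adding an inert gas leaves every reacting species' partial pressure unchanged, so Q is unchanged — no shift from this change.
A catalyst speeds both forward and reverse rates equally; it changes neither Q nor K — no shift from this change.
Removing G (aq), a product, drives the reaction to the right.
Only the nonzero effect(s) matter; the net shift is to the right.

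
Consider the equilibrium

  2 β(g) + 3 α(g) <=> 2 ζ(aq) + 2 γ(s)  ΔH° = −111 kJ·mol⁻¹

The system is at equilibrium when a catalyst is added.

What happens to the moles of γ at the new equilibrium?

A catalyst speeds both forward and reverse rates equally; it changes neither Q nor K — no shift from this change.
No net shift occurs, so the amount of γ is unchanged.

unchanged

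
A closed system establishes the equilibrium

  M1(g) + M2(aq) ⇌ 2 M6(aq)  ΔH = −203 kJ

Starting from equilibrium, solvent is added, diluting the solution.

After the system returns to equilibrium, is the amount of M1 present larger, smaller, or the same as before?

Dilution lowers every aqueous concentration by the same factor. Δn_aq = 2 − 1 = +1, so the system shifts toward the side with more dissolved moles — to the right.
The net shift is to the right. M1 is a reactant, so its amount decreases.

decreases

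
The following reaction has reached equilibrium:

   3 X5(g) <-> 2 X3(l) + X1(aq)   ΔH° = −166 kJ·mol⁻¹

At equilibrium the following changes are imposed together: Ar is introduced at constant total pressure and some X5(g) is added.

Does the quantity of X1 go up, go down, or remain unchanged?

Adding inert gas at constant total pressure expands the volume and lowers every reacting partial pressure. With Δn_gas = 0 − 3 = -3, Q moves away from K toward the side with fewer gas moles, so the system shifts toward the side with more gas moles — to the left.
Adding X5 (g), a reactant, drives the reaction to the right.
The two effects oppose each other, so the net shift — and hence the change in X1 — cannot be determined from the given information.

cannot be determined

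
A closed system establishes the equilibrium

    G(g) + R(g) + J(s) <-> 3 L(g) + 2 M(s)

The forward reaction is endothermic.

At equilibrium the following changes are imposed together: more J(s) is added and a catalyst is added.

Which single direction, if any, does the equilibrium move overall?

no shift

J is a pure solid; its activity is 1 regardless of amount, so Q is unaffected — no shift from this change.
A catalyst speeds both forward and reverse rates equally; it changes neither Q nor K — no shift from this change.
None of the changes alters Q relative to K, so there is no net shift.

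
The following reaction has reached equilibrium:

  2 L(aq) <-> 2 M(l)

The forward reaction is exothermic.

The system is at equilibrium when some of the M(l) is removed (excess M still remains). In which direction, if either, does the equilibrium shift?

no shift

M is a pure liquid; its activity is 1 regardless of amount, so Q is unaffected — no shift from this change.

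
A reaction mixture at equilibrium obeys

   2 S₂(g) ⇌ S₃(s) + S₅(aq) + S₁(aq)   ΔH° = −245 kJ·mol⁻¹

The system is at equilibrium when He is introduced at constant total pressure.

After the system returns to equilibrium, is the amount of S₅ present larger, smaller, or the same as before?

decreases

Adding inert gas at constant total pressure expands the volume and lowers every reacting partial pressure. With Δn_gas = 0 − 2 = -2, Q moves away from K toward the side with fewer gas moles, so the system shifts toward the side with more gas moles — to the left.
The net shift is to the left. S₅ is a product, so its amount decreases.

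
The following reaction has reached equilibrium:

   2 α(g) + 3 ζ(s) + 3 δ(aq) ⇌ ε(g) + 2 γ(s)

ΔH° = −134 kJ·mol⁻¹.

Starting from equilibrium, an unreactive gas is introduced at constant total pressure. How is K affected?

unchanged

The equilibrium constant depends only on temperature. This perturbation may move the position of equilibrium, but since T is unchanged, K itself is unchanged.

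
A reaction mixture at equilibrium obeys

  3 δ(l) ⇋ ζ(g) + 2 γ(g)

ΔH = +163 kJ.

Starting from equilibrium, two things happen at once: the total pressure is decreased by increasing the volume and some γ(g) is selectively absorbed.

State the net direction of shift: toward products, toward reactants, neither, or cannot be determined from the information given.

Gas moles: reactants 0, products 3 (Δn_gas = +3). Expansion shifts the system toward the side with more moles of gas — to the right.
Removing γ (g), a product, drives the reaction to the right.
All effects act in the same direction — net shift to the right.

right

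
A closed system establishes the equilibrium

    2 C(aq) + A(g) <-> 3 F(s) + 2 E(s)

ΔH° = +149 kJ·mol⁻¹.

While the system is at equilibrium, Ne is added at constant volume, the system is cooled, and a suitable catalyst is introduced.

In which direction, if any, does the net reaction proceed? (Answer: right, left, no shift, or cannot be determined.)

left

At constant volume, adding an inert gas leaves every reacting species' partial pressure unchanged, so Q is unchanged — no shift from this change.
The forward reaction is endothermic. Lowering T favours the exothermic direction — shift to the left.
A catalyst speeds both forward and reverse rates equally; it changes neither Q nor K — no shift from this change.
Only the nonzero effect(s) matter; the net shift is to the left.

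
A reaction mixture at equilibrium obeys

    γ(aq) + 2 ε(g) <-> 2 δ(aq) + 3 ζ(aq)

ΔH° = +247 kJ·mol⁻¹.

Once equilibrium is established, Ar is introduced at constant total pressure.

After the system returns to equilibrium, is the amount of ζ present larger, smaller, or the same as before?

Adding inert gas at constant total pressure expands the volume and lowers every reacting partial pressure. With Δn_gas = 0 − 2 = -2, Q moves away from K toward the side with fewer gas moles, so the system shifts toward the side with more gas moles — to the left.
The net shift is to the left. ζ is a product, so its amount decreases.

decreases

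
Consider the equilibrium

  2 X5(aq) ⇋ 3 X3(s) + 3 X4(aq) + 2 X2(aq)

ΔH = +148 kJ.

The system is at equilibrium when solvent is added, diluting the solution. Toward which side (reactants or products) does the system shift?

right

Dilution lowers every aqueous concentration by the same factor. Δn_aq = 5 − 2 = +3, so the system shifts toward the side with more dissolved moles — to the right.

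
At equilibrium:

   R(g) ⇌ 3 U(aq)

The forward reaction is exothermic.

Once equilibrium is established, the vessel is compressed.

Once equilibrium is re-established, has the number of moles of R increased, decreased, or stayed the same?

decreases

Gas moles: reactants 1, products 0 (Δn_gas = -1). Compression shifts the system toward the side with fewer moles of gas — to the right.
The net shift is to the right. R is a reactant, so its amount decreases.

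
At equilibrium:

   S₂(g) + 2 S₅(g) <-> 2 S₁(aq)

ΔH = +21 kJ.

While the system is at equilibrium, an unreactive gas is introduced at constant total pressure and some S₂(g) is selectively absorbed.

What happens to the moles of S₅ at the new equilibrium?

Adding inert gas at constant total pressure expands the volume and lowers every reacting partial pressure. With Δn_gas = 0 − 3 = -3, Q moves away from K toward the side with fewer gas moles, so the system shifts toward the side with more gas moles — to the left.
Removing S₂ (g), a reactant, drives the reaction to the left.
The net shift is to the left. S₅ is a reactant, so its amount increases.

increases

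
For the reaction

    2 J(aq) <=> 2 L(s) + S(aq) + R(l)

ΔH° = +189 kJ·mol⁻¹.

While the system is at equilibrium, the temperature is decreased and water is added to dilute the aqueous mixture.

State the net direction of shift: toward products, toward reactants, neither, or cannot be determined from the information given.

The forward reaction is endothermic. Lowering T favours the exothermic direction — shift to the left.
Dilution lowers every aqueous concentration by the same factor. Δn_aq = 1 − 2 = -1, so the system shifts toward the side with more dissolved moles — to the left.
All effects act in the same direction — net shift to the left.

left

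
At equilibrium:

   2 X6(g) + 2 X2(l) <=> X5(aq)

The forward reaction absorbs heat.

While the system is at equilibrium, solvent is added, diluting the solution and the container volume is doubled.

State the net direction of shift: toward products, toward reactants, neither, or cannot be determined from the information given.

cannot be determined

Dilution lowers every aqueous concentration by the same factor. Δn_aq = 1 − 0 = +1, so the system shifts toward the side with more dissolved moles — to the right.
Gas moles: reactants 2, products 0 (Δn_gas = -2). Expansion shifts the system toward the side with more moles of gas — to the left.
The individual effects push in opposite directions; without quantitative information the net direction cannot be determined.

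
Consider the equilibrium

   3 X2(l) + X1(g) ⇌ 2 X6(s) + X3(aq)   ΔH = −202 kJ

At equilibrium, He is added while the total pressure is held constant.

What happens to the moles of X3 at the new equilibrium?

Adding inert gas at constant total pressure expands the volume and lowers every reacting partial pressure. With Δn_gas = 0 − 1 = -1, Q moves away from K toward the side with fewer gas moles, so the system shifts toward the side with more gas moles — to the left.
The net shift is to the left. X3 is a product, so its amount decreases.

decreases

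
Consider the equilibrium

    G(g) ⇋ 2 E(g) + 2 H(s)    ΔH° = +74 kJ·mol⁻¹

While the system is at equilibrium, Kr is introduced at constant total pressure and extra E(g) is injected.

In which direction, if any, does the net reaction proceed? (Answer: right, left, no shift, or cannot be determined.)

cannot be determined

Adding inert gas at constant total pressure expands the volume and lowers every reacting partial pressure. With Δn_gas = 2 − 1 = +1, Q moves away from K toward the side with fewer gas moles, so the system shifts toward the side with more gas moles — to the right.
Adding E (g), a product, drives the reaction to the left.
The individual effects push in opposite directions; without quantitative information the net direction cannot be determined.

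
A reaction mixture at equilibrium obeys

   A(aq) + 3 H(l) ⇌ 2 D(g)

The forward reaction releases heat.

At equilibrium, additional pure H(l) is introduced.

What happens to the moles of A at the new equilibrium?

unchanged

H is a pure liquid; its activity is 1 regardless of amount, so Q is unaffected — no shift from this change.
No net shift occurs, so the amount of A is unchanged.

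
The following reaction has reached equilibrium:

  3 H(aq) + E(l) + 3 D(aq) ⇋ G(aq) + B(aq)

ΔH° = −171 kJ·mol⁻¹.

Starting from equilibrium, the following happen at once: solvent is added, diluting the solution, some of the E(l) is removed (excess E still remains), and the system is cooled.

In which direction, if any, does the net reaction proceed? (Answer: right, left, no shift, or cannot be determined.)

cannot be determined

Dilution lowers every aqueous concentration by the same factor. Δn_aq = 2 − 6 = -4, so the system shifts toward the side with more dissolved moles — to the left.
E is a pure liquid; its activity is 1 regardless of amount, so Q is unaffected — no shift from this change.
The forward reaction is exothermic. Lowering T favours the exothermic direction — shift to the right.
The individual effects push in opposite directions; without quantitative information the net direction cannot be determined.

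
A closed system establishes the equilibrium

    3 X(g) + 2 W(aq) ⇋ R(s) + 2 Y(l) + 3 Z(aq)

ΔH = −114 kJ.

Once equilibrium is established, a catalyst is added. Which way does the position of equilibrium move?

no shift

A catalyst speeds both forward and reverse rates equally; it changes neither Q nor K — no shift from this change.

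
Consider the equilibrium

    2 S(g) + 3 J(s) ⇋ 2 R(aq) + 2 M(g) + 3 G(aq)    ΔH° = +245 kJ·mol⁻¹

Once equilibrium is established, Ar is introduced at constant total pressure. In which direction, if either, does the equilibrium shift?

Adding inert gas at constant total pressure expands the volume, scaling every reacting partial pressure by the same factor. Δn_gas = 2 − 2 = 0, so Q is unchanged — no shift.

no shift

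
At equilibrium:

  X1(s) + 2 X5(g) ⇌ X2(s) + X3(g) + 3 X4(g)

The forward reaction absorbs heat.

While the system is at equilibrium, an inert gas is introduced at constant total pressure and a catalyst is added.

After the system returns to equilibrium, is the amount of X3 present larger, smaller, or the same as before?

increases

Adding inert gas at constant total pressure expands the volume and lowers every reacting partial pressure. With Δn_gas = 4 − 2 = +2, Q moves away from K toward the side with fewer gas moles, so the system shifts toward the side with more gas moles — to the right.
A catalyst speeds both forward and reverse rates equally; it changes neither Q nor K — no shift from this change.
The net shift is to the right. X3 is a product, so its amount increases.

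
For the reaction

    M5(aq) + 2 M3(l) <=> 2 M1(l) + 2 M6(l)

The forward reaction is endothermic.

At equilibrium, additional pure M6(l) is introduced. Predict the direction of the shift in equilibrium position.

M6 is a pure liquid; its activity is 1 regardless of amount, so Q is unaffected — no shift from this change.

no shift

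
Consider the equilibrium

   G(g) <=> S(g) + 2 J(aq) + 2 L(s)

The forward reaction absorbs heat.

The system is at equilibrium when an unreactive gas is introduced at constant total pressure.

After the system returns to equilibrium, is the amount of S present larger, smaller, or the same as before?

unchanged

Adding inert gas at constant total pressure expands the volume, scaling every reacting partial pressure by the same factor. Δn_gas = 1 − 1 = 0, so Q is unchanged — no shift.
No net shift occurs, so the amount of S is unchanged.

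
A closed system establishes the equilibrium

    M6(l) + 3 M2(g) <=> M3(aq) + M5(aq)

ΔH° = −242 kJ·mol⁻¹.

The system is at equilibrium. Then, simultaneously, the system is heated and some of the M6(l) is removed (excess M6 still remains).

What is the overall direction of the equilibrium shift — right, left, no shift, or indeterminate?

The forward reaction is exothermic. Raising T favours the endothermic direction — shift to the left.
M6 is a pure liquid; its activity is 1 regardless of amount, so Q is unaffected — no shift from this change.
Only the nonzero effect(s) matter; the net shift is to the left.

left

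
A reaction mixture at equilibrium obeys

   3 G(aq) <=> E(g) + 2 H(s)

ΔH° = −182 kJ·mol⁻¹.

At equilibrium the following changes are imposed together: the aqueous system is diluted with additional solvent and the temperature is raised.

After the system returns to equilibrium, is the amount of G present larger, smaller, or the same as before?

Dilution lowers every aqueous concentration by the same factor. Δn_aq = 0 − 3 = -3, so the system shifts toward the side with more dissolved moles — to the left.
The forward reaction is exothermic. Raising T favours the endothermic direction — shift to the left.
The net shift is to the left. G is a reactant, so its amount increases.

increases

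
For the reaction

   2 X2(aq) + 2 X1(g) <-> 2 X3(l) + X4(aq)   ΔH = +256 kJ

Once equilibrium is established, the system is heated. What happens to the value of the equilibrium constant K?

increases

K depends on temperature via the van 't Hoff relation. The forward reaction is endothermic, so raising T increases K.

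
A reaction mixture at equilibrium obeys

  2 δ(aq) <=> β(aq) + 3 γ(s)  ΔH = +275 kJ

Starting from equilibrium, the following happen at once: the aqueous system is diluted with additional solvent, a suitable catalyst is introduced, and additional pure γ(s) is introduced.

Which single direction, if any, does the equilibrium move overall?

Dilution lowers every aqueous concentration by the same factor. Δn_aq = 1 − 2 = -1, so the system shifts toward the side with more dissolved moles — to the left.
A catalyst speeds both forward and reverse rates equally; it changes neither Q nor K — no shift from this change.
γ is a pure solid; its activity is 1 regardless of amount, so Q is unaffected — no shift from this change.
Only the nonzero effect(s) matter; the net shift is to the left.

left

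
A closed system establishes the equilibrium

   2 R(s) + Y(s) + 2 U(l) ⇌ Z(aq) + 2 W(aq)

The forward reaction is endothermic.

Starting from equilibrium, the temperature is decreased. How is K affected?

K depends on temperature via the van 't Hoff relation. The forward reaction is endothermic, so lowering T decreases K.

decreases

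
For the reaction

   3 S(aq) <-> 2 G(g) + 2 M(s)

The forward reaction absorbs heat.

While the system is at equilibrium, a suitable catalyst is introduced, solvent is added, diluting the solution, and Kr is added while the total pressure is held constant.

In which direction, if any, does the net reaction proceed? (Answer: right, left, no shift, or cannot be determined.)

cannot be determined

A catalyst speeds both forward and reverse rates equally; it changes neither Q nor K — no shift from this change.
Dilution lowers every aqueous concentration by the same factor. Δn_aq = 0 − 3 = -3, so the system shifts toward the side with more dissolved moles — to the left.
Adding inert gas at constant total pressure expands the volume and lowers every reacting partial pressure. With Δn_gas = 2 − 0 = +2, Q moves away from K toward the side with fewer gas moles, so the system shifts toward the side with more gas moles — to the right.
The individual effects push in opposite directions; without quantitative information the net direction cannot be determined.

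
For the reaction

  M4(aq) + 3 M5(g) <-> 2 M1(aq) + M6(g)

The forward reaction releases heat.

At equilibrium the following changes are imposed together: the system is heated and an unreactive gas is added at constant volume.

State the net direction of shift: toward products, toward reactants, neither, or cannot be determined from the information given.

left

The forward reaction is exothermic. Raising T favours the endothermic direction — shift to the left.
At constant volume, adding an inert gas leaves every reacting species' partial pressure unchanged, so Q is unchanged — no shift from this change.
Only the nonzero effect(s) matter; the net shift is to the left.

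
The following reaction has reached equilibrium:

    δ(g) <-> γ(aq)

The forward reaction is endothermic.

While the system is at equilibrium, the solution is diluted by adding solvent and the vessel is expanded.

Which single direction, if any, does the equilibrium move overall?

Dilution lowers every aqueous concentration by the same factor. Δn_aq = 1 − 0 = +1, so the system shifts toward the side with more dissolved moles — to the right.
Gas moles: reactants 1, products 0 (Δn_gas = -1). Expansion shifts the system toward the side with more moles of gas — to the left.
The individual effects push in opposite directions; without quantitative information the net direction cannot be determined.

cannot be determined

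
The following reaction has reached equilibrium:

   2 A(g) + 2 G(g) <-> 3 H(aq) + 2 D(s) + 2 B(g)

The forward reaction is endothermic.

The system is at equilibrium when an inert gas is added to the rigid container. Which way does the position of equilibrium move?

no shift

At constant volume, adding an inert gas leaves every reacting species' partial pressure unchanged, so Q is unchanged — no shift from this change.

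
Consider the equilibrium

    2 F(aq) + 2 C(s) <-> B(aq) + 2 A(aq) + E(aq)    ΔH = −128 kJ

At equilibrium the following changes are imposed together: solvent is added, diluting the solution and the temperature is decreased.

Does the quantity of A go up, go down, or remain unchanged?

Dilution lowers every aqueous concentration by the same factor. Δn_aq = 4 − 2 = +2, so the system shifts toward the side with more dissolved moles — to the right.
The forward reaction is exothermic. Lowering T favours the exothermic direction — shift to the right.
The net shift is to the right. A is a product, so its amount increases.

increases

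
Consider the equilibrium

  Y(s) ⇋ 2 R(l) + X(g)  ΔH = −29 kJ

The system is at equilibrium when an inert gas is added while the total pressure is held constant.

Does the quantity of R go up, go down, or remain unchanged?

increases

Adding inert gas at constant total pressure expands the volume and lowers every reacting partial pressure. With Δn_gas = 1 − 0 = +1, Q moves away from K toward the side with fewer gas moles, so the system shifts toward the side with more gas moles — to the right.
The net shift is to the right. R is a product, so its amount increases.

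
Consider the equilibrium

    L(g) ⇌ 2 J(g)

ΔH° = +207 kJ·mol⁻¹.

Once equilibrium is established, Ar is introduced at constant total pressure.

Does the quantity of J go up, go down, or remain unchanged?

increases

Adding inert gas at constant total pressure expands the volume and lowers every reacting partial pressure. With Δn_gas = 2 − 1 = +1, Q moves away from K toward the side with fewer gas moles, so the system shifts toward the side with more gas moles — to the right.
The net shift is to the right. J is a product, so its amount increases.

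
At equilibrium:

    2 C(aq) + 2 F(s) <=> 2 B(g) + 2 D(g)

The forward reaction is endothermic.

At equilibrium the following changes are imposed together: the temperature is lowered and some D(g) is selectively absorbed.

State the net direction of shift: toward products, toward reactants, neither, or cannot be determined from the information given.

cannot be determined

The forward reaction is endothermic. Lowering T favours the exothermic direction — shift to the left.
Removing D (g), a product, drives the reaction to the right.
The individual effects push in opposite directions; without quantitative information the net direction cannot be determined.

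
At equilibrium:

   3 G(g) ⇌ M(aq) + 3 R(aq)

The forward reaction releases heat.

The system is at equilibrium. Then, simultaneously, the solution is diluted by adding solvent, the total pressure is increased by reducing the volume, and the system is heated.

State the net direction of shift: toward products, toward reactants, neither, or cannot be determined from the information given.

Dilution lowers every aqueous concentration by the same factor. Δn_aq = 4 − 0 = +4, so the system shifts toward the side with more dissolved moles — to the right.
Gas moles: reactants 3, products 0 (Δn_gas = -3). Compression shifts the system toward the side with fewer moles of gas — to the right.
The forward reaction is exothermic. Raising T favours the endothermic direction — shift to the left.
The individual effects push in opposite directions; without quantitative information the net direction cannot be determined.

cannot be determined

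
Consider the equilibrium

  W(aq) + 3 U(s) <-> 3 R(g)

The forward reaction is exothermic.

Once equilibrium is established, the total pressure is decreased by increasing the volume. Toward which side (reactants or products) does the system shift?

right

Gas moles: reactants 0, products 3 (Δn_gas = +3). Expansion shifts the system toward the side with more moles of gas — to the right.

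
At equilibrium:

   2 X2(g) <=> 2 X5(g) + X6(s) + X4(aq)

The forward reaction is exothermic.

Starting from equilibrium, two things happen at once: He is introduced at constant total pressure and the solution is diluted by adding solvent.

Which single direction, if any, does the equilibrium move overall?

Adding inert gas at constant total pressure expands the volume, scaling every reacting partial pressure by the same factor. Δn_gas = 2 − 2 = 0, so Q is unchanged — no shift.
Dilution lowers every aqueous concentration by the same factor. Δn_aq = 1 − 0 = +1, so the system shifts toward the side with more dissolved moles — to the right.
Only the nonzero effect(s) matter; the net shift is to the right.

right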